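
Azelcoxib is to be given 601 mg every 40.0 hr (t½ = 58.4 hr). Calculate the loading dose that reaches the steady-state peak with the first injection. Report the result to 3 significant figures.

1590 mg

k = ln 2 / 58.4 = 0.01187 hr⁻¹
Accumulation ratio R = 1 / (1 − e^(−kτ)) = 1 / (1 − e^(−0.01187×40.0)) = 1 / (1 − 0.6220) = 2.646
Loading dose = maintenance dose × R = 601 × 2.646 ≈ 1590 mg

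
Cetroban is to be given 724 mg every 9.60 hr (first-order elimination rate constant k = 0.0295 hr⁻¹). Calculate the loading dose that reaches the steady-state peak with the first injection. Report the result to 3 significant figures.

Accumulation ratio R = 1 / (1 − e^(−kτ)) = 1 / (1 − e^(−0.02950×9.60)) = 1 / (1 − 0.7534) = 4.055
Loading dose = maintenance dose × R = 724 × 4.055 ≈ 2940 mg

2940 mg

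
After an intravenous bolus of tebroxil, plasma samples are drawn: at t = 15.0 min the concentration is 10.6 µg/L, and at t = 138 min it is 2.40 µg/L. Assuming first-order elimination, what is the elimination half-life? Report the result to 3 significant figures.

k = ln(C₁/C₂) / (t₂ − t₁) = ln(10.6/2.40) / (138 − 15.0)
  = 1.485 / 123.0 = 0.01208 min⁻¹
t½ = ln 2 / k = ln 2 / 0.01208 ≈ 57.4 minutes

57.4 minutes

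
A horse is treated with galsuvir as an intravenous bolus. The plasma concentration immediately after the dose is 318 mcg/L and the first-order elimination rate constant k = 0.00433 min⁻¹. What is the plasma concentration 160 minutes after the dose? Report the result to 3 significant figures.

159 mcg/L

C(t) = C₀ e^(−kt) = 318 × e^(−0.004330 × 160) = 318 × e^(−0.6928) = 318 × 0.5002 ≈ 159 mcg/L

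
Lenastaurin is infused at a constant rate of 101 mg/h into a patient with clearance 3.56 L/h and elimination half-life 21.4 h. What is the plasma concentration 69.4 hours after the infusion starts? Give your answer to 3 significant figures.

25.4 mg/L

Css = rate / CL = 101 / 3.56 = 28.37 mg/L
k = ln 2 / 21.4 = 0.03239 h⁻¹
C(t) = Css (1 − e^(−kt)) = 28.37 × (1 − e^(−2.248)) = 28.37 × 0.8944 ≈ 25.4 mg/L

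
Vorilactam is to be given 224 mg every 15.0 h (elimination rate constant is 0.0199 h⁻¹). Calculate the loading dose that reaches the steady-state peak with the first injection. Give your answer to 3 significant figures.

868 mg

Accumulation ratio R = 1 / (1 − e^(−kτ)) = 1 / (1 − e^(−0.01990×15.0)) = 1 / (1 − 0.7419) = 3.875
Loading dose = maintenance dose × R = 224 × 3.875 ≈ 868 mg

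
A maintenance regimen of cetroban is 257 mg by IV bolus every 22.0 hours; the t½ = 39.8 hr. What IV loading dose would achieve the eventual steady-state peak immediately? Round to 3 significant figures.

807 mg

k = ln 2 / 39.8 = 0.01742 hr⁻¹
Accumulation ratio R = 1 / (1 − e^(−kτ)) = 1 / (1 − e^(−0.01742×22.0)) = 1 / (1 − 0.6817) = 3.142
Loading dose = maintenance dose × R = 257 × 3.142 ≈ 807 mg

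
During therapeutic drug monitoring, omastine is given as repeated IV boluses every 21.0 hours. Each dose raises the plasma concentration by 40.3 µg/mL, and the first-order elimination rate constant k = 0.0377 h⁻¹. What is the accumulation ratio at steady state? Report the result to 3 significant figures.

1.83

Fraction remaining after one interval: e^(−kτ) = e^(−0.03770 × 21.0) = 0.4531
R = 1 / (1 − 0.4531) = 1 / 0.5469 ≈ 1.83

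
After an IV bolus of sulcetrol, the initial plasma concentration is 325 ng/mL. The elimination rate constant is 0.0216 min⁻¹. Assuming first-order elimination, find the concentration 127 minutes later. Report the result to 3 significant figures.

C(t) = C₀ e^(−kt) = 325 × e^(−0.02160 × 127) = 325 × e^(−2.743) = 325 × 0.06436 ≈ 20.9 ng/mL

20.9 ng/mL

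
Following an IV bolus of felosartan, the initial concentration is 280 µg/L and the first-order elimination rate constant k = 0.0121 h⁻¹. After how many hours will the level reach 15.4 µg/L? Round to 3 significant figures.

240 hours

C(t) = C₀ e^(−kt)  ⇒  t = ln(C₀/C) / k
t = ln(280/15.4) / 0.01210 = 2.900 / 0.01210 ≈ 240 hours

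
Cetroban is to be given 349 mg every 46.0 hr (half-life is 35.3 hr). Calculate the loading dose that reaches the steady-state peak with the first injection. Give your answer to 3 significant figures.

587 mg

k = ln 2 / 35.3 = 0.01964 hr⁻¹
Accumulation ratio R = 1 / (1 − e^(−kτ)) = 1 / (1 − e^(−0.01964×46.0)) = 1 / (1 − 0.4052) = 1.681
Loading dose = maintenance dose × R = 349 × 1.681 ≈ 587 mg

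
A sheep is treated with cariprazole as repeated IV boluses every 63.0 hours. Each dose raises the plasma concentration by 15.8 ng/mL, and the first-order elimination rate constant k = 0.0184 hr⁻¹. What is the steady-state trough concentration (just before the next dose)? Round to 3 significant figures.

Fraction remaining after one interval: e^(−kτ) = e^(−0.01840 × 63.0) = 0.3137
R = 1 / (1 − 0.3137) = 1.457
Css,max = 15.8 × 1.457 = 23.02 ng/mL
Css,min = Css,max × e^(−kτ) = 23.02 × 0.3137 ≈ 7.22 ng/mL

7.22 ng/mL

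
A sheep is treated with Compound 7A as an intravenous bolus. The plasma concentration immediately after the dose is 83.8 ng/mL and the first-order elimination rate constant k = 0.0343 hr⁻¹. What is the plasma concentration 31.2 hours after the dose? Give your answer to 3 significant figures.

28.7 ng/mL

C(t) = C₀ e^(−kt) = 83.8 × e^(−0.03430 × 31.2) = 83.8 × e^(−1.070) = 83.8 × 0.3430 ≈ 28.7 ng/mL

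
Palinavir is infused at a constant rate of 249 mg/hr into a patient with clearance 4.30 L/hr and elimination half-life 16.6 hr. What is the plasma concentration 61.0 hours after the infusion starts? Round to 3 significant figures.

Css = rate / CL = 249 / 4.30 = 57.91 mg/L
k = ln 2 / 16.6 = 0.04176 hr⁻¹
C(t) = Css (1 − e^(−kt)) = 57.91 × (1 − e^(−2.547)) = 57.91 × 0.9217 ≈ 53.4 mg/L

53.4 mg/L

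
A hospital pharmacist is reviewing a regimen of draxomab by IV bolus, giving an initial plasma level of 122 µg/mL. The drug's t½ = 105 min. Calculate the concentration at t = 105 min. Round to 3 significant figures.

61.0 µg/mL

k = ln 2 / 105 = 0.006601 min⁻¹
105 min is 1.000 half-lives, so C = 122 × (1/2)^1.000 = 122 × 0.5000 ≈ 61.0 µg/mL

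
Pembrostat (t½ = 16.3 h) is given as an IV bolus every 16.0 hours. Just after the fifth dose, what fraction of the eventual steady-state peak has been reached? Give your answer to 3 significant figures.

0.967

k = ln 2 / 16.3 = 0.04252 h⁻¹
f_n = 1 − e^(−nkτ) = 1 − e^(−5 × 0.04252 × 16.0) = 1 − e^(−3.402) = 1 − 0.03331 ≈ 0.967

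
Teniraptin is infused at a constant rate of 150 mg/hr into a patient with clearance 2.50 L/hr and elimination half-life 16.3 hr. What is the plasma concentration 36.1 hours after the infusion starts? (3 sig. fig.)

47.1 mg/L

Css = rate / CL = 150 / 2.50 = 60.00 mg/L
k = ln 2 / 16.3 = 0.04252 hr⁻¹
C(t) = Css (1 − e^(−kt)) = 60.00 × (1 − e^(−1.535)) = 60.00 × 0.7846 ≈ 47.1 mg/L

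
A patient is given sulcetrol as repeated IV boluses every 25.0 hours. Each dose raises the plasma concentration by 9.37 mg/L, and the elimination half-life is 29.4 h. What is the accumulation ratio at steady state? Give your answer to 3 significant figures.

k = ln 2 / 29.4 = 0.02358 h⁻¹
Fraction remaining after one interval: e^(−kτ) = e^(−0.02358 × 25.0) = 0.5547
R = 1 / (1 − 0.5547) = 1 / 0.4453 ≈ 2.25

2.25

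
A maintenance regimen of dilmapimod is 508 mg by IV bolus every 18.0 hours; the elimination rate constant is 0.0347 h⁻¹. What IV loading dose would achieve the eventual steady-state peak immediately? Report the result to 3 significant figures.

1090 mg

Accumulation ratio R = 1 / (1 − e^(−kτ)) = 1 / (1 − e^(−0.03470×18.0)) = 1 / (1 − 0.5355) = 2.153
Loading dose = maintenance dose × R = 508 × 2.153 ≈ 1090 mg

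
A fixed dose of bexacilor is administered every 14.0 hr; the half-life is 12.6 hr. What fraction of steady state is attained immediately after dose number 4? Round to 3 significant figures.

k = ln 2 / 12.6 = 0.05501 hr⁻¹
f_n = 1 − e^(−nkτ) = 1 − e^(−4 × 0.05501 × 14.0) = 1 − e^(−3.081) = 1 − 0.04593 ≈ 0.954

0.954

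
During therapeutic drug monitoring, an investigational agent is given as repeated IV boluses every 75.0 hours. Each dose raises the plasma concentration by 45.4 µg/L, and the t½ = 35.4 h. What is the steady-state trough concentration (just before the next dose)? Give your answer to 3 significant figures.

k = ln 2 / 35.4 = 0.01958 h⁻¹
Fraction remaining after one interval: e^(−kτ) = e^(−0.01958 × 75.0) = 0.2303
R = 1 / (1 − 0.2303) = 1.299
Css,max = 45.4 × 1.299 = 58.98 µg/L
Css,min = Css,max × e^(−kτ) = 58.98 × 0.2303 ≈ 13.6 µg/L

13.6 µg/L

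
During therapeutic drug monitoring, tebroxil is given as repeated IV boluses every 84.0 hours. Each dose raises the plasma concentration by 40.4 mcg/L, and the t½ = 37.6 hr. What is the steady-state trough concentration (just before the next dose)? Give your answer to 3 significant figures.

10.9 mcg/L

k = ln 2 / 37.6 = 0.01843 hr⁻¹
Fraction remaining after one interval: e^(−kτ) = e^(−0.01843 × 84.0) = 0.2126
R = 1 / (1 − 0.2126) = 1.270
Css,max = 40.4 × 1.270 = 51.31 mcg/L
Css,min = Css,max × e^(−kτ) = 51.31 × 0.2126 ≈ 10.9 mcg/L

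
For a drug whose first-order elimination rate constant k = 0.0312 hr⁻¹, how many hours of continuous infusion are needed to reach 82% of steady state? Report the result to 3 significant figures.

55.0 hours

f = 1 − e^(−kt)  ⇒  t = −ln(1 − f) / k
t = −ln(1 − 0.82) / 0.03120 = 1.715 / 0.03120 ≈ 55.0 hours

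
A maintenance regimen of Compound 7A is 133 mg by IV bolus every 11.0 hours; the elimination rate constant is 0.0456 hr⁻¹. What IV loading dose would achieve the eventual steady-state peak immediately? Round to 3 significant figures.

337 mg

Accumulation ratio R = 1 / (1 − e^(−kτ)) = 1 / (1 − e^(−0.04560×11.0)) = 1 / (1 − 0.6056) = 2.535
Loading dose = maintenance dose × R = 133 × 2.535 ≈ 337 mg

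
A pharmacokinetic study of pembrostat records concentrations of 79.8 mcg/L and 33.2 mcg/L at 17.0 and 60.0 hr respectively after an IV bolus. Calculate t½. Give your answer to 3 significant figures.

34.0 hours

k = ln(C₁/C₂) / (t₂ − t₁) = ln(79.8/33.2) / (60.0 − 17.0)
  = 0.8770 / 43.00 = 0.02039 hr⁻¹
t½ = ln 2 / k = ln 2 / 0.02039 ≈ 34.0 hours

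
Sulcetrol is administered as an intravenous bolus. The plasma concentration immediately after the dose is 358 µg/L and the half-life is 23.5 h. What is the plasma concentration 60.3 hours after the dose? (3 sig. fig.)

k = ln 2 / 23.5 = 0.02950 h⁻¹
C(t) = C₀ e^(−kt) = 358 × e^(−0.02950 × 60.3) = 358 × e^(−1.779) = 358 × 0.1689 ≈ 60.5 µg/L

60.5 µg/L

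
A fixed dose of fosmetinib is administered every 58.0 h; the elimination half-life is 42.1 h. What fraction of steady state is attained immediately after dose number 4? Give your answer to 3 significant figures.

k = ln 2 / 42.1 = 0.01646 h⁻¹
f_n = 1 − e^(−nkτ) = 1 − e^(−4 × 0.01646 × 58.0) = 1 − e^(−3.820) = 1 − 0.02193 ≈ 0.978

0.978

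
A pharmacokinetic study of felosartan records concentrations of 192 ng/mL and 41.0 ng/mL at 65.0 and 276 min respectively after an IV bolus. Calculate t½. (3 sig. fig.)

94.7 minutes

k = ln(C₁/C₂) / (t₂ − t₁) = ln(192/41.0) / (276 − 65.0)
  = 1.544 / 211.0 = 0.007317 min⁻¹
t½ = ln 2 / k = ln 2 / 0.007317 ≈ 94.7 minutes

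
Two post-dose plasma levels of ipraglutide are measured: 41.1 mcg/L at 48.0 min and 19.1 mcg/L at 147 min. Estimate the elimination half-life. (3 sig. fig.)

89.5 minutes

k = ln(C₁/C₂) / (t₂ − t₁) = ln(41.1/19.1) / (147 − 48.0)
  = 0.7663 / 99.00 = 0.007741 min⁻¹
t½ = ln 2 / k = ln 2 / 0.007741 ≈ 89.5 minutes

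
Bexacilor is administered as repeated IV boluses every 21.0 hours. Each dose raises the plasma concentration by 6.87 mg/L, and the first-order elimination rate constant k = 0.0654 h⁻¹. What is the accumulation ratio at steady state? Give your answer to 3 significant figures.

1.34

Fraction remaining after one interval: e^(−kτ) = e^(−0.06540 × 21.0) = 0.2532
R = 1 / (1 − 0.2532) = 1 / 0.7468 ≈ 1.34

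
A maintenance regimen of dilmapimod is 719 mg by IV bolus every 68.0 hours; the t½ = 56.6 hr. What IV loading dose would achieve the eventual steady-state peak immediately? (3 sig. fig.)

k = ln 2 / 56.6 = 0.01225 hr⁻¹
Accumulation ratio R = 1 / (1 − e^(−kτ)) = 1 / (1 − e^(−0.01225×68.0)) = 1 / (1 − 0.4348) = 1.769
Loading dose = maintenance dose × R = 719 × 1.769 ≈ 1270 mg

1270 mg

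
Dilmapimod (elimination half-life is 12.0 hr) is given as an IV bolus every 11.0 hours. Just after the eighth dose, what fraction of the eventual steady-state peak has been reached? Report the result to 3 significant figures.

0.994

k = ln 2 / 12.0 = 0.05776 hr⁻¹
f_n = 1 − e^(−nkτ) = 1 − e^(−8 × 0.05776 × 11.0) = 1 − e^(−5.083) = 1 − 0.006201 ≈ 0.994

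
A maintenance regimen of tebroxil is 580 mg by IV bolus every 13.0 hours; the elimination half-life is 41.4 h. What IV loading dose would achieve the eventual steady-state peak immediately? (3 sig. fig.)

2970 mg

k = ln 2 / 41.4 = 0.01674 h⁻¹
Accumulation ratio R = 1 / (1 − e^(−kτ)) = 1 / (1 − e^(−0.01674×13.0)) = 1 / (1 − 0.8044) = 5.113
Loading dose = maintenance dose × R = 580 × 5.113 ≈ 2970 mg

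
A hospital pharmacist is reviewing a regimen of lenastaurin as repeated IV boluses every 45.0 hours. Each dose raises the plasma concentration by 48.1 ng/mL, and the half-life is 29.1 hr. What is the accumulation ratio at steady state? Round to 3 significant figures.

1.52

k = ln 2 / 29.1 = 0.02382 hr⁻¹
Fraction remaining after one interval: e^(−kτ) = e^(−0.02382 × 45.0) = 0.3424
R = 1 / (1 − 0.3424) = 1 / 0.6576 ≈ 1.52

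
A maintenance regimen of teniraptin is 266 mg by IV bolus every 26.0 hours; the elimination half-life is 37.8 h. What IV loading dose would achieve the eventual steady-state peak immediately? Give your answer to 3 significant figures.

701 mg

k = ln 2 / 37.8 = 0.01834 h⁻¹
Accumulation ratio R = 1 / (1 − e^(−kτ)) = 1 / (1 − e^(−0.01834×26.0)) = 1 / (1 − 0.6208) = 2.637
Loading dose = maintenance dose × R = 266 × 2.637 ≈ 701 mg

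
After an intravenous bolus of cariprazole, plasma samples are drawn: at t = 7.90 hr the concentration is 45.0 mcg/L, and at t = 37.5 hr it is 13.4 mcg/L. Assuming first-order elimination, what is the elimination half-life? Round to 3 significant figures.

k = ln(C₁/C₂) / (t₂ − t₁) = ln(45.0/13.4) / (37.5 − 7.90)
  = 1.211 / 29.60 = 0.04093 hr⁻¹
t½ = ln 2 / k = ln 2 / 0.04093 ≈ 16.9 hours

16.9 hours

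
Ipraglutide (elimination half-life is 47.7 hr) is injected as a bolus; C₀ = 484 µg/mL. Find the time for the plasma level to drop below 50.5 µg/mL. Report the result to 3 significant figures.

156 hours

k = ln 2 / 47.7 = 0.01453 hr⁻¹
C(t) = C₀ e^(−kt)  ⇒  t = ln(C₀/C) / k
t = ln(484/50.5) / 0.01453 = 2.260 / 0.01453 ≈ 156 hours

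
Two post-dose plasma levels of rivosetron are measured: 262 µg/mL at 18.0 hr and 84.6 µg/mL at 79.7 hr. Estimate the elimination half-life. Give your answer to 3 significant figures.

k = ln(C₁/C₂) / (t₂ − t₁) = ln(262/84.6) / (79.7 − 18.0)
  = 1.130 / 61.70 = 0.01832 hr⁻¹
t½ = ln 2 / k = ln 2 / 0.01832 ≈ 37.8 hours

37.8 hours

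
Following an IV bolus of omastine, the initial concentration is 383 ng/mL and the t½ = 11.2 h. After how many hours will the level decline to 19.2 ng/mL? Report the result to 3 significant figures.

48.4 hours

k = ln 2 / 11.2 = 0.06189 h⁻¹
C(t) = C₀ e^(−kt)  ⇒  t = ln(C₀/C) / k
t = ln(383/19.2) / 0.06189 = 2.993 / 0.06189 ≈ 48.4 hours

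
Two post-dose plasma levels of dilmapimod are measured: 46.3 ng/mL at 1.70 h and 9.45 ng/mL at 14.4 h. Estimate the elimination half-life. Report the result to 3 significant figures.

k = ln(C₁/C₂) / (t₂ − t₁) = ln(46.3/9.45) / (14.4 − 1.70)
  = 1.589 / 12.70 = 0.1251 h⁻¹
t½ = ln 2 / k = ln 2 / 0.1251 ≈ 5.54 hours

5.54 hours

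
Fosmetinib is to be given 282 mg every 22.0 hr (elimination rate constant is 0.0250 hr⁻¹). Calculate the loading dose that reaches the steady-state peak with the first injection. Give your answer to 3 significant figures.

667 mg

Accumulation ratio R = 1 / (1 − e^(−kτ)) = 1 / (1 − e^(−0.02500×22.0)) = 1 / (1 − 0.5769) = 2.364
Loading dose = maintenance dose × R = 282 × 2.364 ≈ 667 mg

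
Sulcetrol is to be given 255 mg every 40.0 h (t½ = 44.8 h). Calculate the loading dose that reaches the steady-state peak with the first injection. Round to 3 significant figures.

553 mg

k = ln 2 / 44.8 = 0.01547 h⁻¹
Accumulation ratio R = 1 / (1 − e^(−kτ)) = 1 / (1 − e^(−0.01547×40.0)) = 1 / (1 − 0.5385) = 2.167
Loading dose = maintenance dose × R = 255 × 2.167 ≈ 553 mg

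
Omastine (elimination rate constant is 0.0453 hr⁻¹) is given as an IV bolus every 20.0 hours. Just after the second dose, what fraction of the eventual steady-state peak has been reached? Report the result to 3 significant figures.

f_n = 1 − e^(−nkτ) = 1 − e^(−2 × 0.04530 × 20.0) = 1 − e^(−1.812) = 1 − 0.1633 ≈ 0.837

0.837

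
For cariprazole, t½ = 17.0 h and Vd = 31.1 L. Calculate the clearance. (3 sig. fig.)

1.27 L/h

k = ln 2 / t½ = ln 2 / 17.0 = 0.04077 h⁻¹
CL = k · V = 0.04077 × 31.1 ≈ 1.27 L/h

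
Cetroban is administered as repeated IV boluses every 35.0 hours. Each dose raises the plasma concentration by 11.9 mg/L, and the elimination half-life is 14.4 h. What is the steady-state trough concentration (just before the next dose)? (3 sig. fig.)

k = ln 2 / 14.4 = 0.04814 h⁻¹
Fraction remaining after one interval: e^(−kτ) = e^(−0.04814 × 35.0) = 0.1855
R = 1 / (1 − 0.1855) = 1.228
Css,max = 11.9 × 1.228 = 14.61 mg/L
Css,min = Css,max × e^(−kτ) = 14.61 × 0.1855 ≈ 2.71 mg/L

2.71 mg/L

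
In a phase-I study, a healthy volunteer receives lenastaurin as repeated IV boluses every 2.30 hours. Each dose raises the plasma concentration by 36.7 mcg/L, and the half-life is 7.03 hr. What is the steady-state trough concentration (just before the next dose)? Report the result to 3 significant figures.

144 mcg/L

k = ln 2 / 7.03 = 0.09860 hr⁻¹
Fraction remaining after one interval: e^(−kτ) = e^(−0.09860 × 2.30) = 0.7971
R = 1 / (1 − 0.7971) = 4.929
Css,max = 36.7 × 4.929 = 180.9 mcg/L
Css,min = Css,max × e^(−kτ) = 180.9 × 0.7971 ≈ 144 mcg/L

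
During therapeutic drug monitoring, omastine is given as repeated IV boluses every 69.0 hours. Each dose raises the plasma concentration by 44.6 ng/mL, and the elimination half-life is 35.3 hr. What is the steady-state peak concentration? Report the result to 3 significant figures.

60.1 ng/mL

k = ln 2 / 35.3 = 0.01964 hr⁻¹
Fraction remaining after one interval: e^(−kτ) = e^(−0.01964 × 69.0) = 0.2580
R = 1 / (1 − 0.2580) = 1.348
Css,max = 44.6 × 1.348 ≈ 60.1 ng/mL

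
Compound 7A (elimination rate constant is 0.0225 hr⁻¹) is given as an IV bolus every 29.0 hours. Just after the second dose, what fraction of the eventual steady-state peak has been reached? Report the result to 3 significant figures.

f_n = 1 − e^(−nkτ) = 1 − e^(−2 × 0.02250 × 29.0) = 1 − e^(−1.305) = 1 − 0.2712 ≈ 0.729

0.729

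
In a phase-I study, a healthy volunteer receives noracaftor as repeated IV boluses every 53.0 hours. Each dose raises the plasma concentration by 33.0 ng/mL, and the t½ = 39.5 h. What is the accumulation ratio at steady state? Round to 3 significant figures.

k = ln 2 / 39.5 = 0.01755 h⁻¹
Fraction remaining after one interval: e^(−kτ) = e^(−0.01755 × 53.0) = 0.3945
R = 1 / (1 − 0.3945) = 1 / 0.6055 ≈ 1.65

1.65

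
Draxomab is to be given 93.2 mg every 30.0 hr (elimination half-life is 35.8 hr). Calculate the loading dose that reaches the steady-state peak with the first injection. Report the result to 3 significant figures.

k = ln 2 / 35.8 = 0.01936 hr⁻¹
Accumulation ratio R = 1 / (1 − e^(−kτ)) = 1 / (1 − e^(−0.01936×30.0)) = 1 / (1 − 0.5594) = 2.270
Loading dose = maintenance dose × R = 93.2 × 2.270 ≈ 212 mg

212 mg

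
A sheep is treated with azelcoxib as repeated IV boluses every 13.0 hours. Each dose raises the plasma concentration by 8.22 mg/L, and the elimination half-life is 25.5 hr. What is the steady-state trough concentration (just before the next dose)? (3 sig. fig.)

k = ln 2 / 25.5 = 0.02718 hr⁻¹
Fraction remaining after one interval: e^(−kτ) = e^(−0.02718 × 13.0) = 0.7023
R = 1 / (1 − 0.7023) = 3.359
Css,max = 8.22 × 3.359 = 27.61 mg/L
Css,min = Css,max × e^(−kτ) = 27.61 × 0.7023 ≈ 19.4 mg/L

19.4 mg/L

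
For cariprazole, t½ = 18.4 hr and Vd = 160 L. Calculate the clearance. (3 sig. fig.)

k = ln 2 / t½ = ln 2 / 18.4 = 0.03767 hr⁻¹
CL = k · V = 0.03767 × 160 ≈ 6.03 L/hr

6.03 L/hr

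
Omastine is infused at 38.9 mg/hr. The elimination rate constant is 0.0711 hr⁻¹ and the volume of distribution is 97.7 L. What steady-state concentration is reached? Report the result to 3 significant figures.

5.60 µg/mL

CL = k · V = 0.0711 × 97.7 = 6.946 L/hr
Css = rate / CL = 38.9 / 6.946 ≈ 5.60 µg/mL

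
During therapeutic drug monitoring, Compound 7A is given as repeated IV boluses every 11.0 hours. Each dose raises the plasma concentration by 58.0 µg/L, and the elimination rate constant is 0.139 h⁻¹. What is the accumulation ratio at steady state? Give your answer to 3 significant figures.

1.28

Fraction remaining after one interval: e^(−kτ) = e^(−0.1390 × 11.0) = 0.2168
R = 1 / (1 − 0.2168) = 1 / 0.7832 ≈ 1.28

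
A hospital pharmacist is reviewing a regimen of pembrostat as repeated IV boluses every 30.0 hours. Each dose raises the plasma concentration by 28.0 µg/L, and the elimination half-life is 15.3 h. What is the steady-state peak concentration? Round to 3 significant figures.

37.7 µg/L

k = ln 2 / 15.3 = 0.04530 h⁻¹
Fraction remaining after one interval: e^(−kτ) = e^(−0.04530 × 30.0) = 0.2569
R = 1 / (1 − 0.2569) = 1.346
Css,max = 28.0 × 1.346 ≈ 37.7 µg/L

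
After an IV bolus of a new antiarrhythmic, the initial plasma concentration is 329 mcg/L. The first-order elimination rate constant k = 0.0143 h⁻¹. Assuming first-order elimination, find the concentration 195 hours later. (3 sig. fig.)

20.2 mcg/L

C(t) = C₀ e^(−kt) = 329 × e^(−0.01430 × 195) = 329 × e^(−2.788) = 329 × 0.06151 ≈ 20.2 mcg/L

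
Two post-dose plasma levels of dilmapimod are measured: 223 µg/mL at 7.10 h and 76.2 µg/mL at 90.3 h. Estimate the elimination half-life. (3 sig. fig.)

53.7 hours

k = ln(C₁/C₂) / (t₂ − t₁) = ln(223/76.2) / (90.3 − 7.10)
  = 1.074 / 83.20 = 0.01291 h⁻¹
t½ = ln 2 / k = ln 2 / 0.01291 ≈ 53.7 hours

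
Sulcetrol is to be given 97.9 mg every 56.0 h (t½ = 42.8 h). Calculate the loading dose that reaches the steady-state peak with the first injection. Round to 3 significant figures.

k = ln 2 / 42.8 = 0.01620 h⁻¹
Accumulation ratio R = 1 / (1 − e^(−kτ)) = 1 / (1 − e^(−0.01620×56.0)) = 1 / (1 − 0.4038) = 1.677
Loading dose = maintenance dose × R = 97.9 × 1.677 ≈ 164 mg

164 mg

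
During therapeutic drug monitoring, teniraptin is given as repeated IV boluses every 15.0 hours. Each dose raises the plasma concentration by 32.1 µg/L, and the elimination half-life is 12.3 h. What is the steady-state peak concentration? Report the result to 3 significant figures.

56.3 µg/L

k = ln 2 / 12.3 = 0.05635 h⁻¹
Fraction remaining after one interval: e^(−kτ) = e^(−0.05635 × 15.0) = 0.4294
R = 1 / (1 − 0.4294) = 1.753
Css,max = 32.1 × 1.753 ≈ 56.3 µg/L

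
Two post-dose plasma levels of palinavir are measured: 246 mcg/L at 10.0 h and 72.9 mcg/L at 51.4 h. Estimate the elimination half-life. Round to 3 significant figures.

k = ln(C₁/C₂) / (t₂ − t₁) = ln(246/72.9) / (51.4 − 10.0)
  = 1.216 / 41.40 = 0.02938 h⁻¹
t½ = ln 2 / k = ln 2 / 0.02938 ≈ 23.6 hours

23.6 hours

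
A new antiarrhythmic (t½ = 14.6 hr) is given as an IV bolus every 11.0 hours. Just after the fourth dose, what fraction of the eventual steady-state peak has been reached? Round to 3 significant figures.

0.876

k = ln 2 / 14.6 = 0.04748 hr⁻¹
f_n = 1 − e^(−nkτ) = 1 − e^(−4 × 0.04748 × 11.0) = 1 − e^(−2.089) = 1 − 0.1238 ≈ 0.876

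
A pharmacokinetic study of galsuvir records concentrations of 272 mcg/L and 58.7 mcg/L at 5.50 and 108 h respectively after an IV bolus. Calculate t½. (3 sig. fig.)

46.3 hours

k = ln(C₁/C₂) / (t₂ − t₁) = ln(272/58.7) / (108 − 5.50)
  = 1.533 / 102.5 = 0.01496 h⁻¹
t½ = ln 2 / k = ln 2 / 0.01496 ≈ 46.3 hours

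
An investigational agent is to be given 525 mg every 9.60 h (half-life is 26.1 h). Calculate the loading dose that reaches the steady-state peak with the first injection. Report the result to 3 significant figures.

2330 mg

k = ln 2 / 26.1 = 0.02656 h⁻¹
Accumulation ratio R = 1 / (1 − e^(−kτ)) = 1 / (1 − e^(−0.02656×9.60)) = 1 / (1 − 0.7750) = 4.444
Loading dose = maintenance dose × R = 525 × 4.444 ≈ 2330 mg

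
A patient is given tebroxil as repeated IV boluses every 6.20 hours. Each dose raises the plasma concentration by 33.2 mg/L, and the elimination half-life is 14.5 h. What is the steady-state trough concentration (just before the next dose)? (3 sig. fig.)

96.2 mg/L

k = ln 2 / 14.5 = 0.04780 h⁻¹
Fraction remaining after one interval: e^(−kτ) = e^(−0.04780 × 6.20) = 0.7435
R = 1 / (1 − 0.7435) = 3.899
Css,max = 33.2 × 3.899 = 129.4 mg/L
Css,min = Css,max × e^(−kτ) = 129.4 × 0.7435 ≈ 96.2 mg/L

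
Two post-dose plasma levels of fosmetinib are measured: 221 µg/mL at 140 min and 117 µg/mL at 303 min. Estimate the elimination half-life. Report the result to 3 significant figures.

178 minutes

k = ln(C₁/C₂) / (t₂ − t₁) = ln(221/117) / (303 − 140)
  = 0.6360 / 163.0 = 0.003902 min⁻¹
t½ = ln 2 / k = ln 2 / 0.003902 ≈ 178 minutes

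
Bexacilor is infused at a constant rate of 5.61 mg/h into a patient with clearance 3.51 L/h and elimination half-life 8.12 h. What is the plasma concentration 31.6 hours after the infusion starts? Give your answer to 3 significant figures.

1.49 mg/L

Css = rate / CL = 5.61 / 3.51 = 1.598 mg/L
k = ln 2 / 8.12 = 0.08536 h⁻¹
C(t) = Css (1 − e^(−kt)) = 1.598 × (1 − e^(−2.697)) = 1.598 × 0.9326 ≈ 1.49 mg/L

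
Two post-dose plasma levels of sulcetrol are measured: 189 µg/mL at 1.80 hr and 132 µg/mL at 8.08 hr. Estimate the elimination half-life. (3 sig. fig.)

k = ln(C₁/C₂) / (t₂ − t₁) = ln(189/132) / (8.08 − 1.80)
  = 0.3589 / 6.280 = 0.05716 hr⁻¹
t½ = ln 2 / k = ln 2 / 0.05716 ≈ 12.1 hours

12.1 hours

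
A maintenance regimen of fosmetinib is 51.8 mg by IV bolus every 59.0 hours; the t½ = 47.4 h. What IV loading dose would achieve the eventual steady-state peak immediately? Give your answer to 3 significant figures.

k = ln 2 / 47.4 = 0.01462 h⁻¹
Accumulation ratio R = 1 / (1 − e^(−kτ)) = 1 / (1 − e^(−0.01462×59.0)) = 1 / (1 − 0.4220) = 1.730
Loading dose = maintenance dose × R = 51.8 × 1.730 ≈ 89.6 mg

89.6 mg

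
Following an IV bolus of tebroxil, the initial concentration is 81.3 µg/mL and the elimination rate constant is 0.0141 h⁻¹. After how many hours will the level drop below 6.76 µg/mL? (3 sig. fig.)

C(t) = C₀ e^(−kt)  ⇒  t = ln(C₀/C) / k
t = ln(81.3/6.76) / 0.01410 = 2.487 / 0.01410 ≈ 176 hours

176 hours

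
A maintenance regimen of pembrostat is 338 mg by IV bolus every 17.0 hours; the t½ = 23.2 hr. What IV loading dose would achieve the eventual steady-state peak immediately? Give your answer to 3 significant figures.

k = ln 2 / 23.2 = 0.02988 hr⁻¹
Accumulation ratio R = 1 / (1 − e^(−kτ)) = 1 / (1 − e^(−0.02988×17.0)) = 1 / (1 − 0.6018) = 2.511
Loading dose = maintenance dose × R = 338 × 2.511 ≈ 849 mg

849 mg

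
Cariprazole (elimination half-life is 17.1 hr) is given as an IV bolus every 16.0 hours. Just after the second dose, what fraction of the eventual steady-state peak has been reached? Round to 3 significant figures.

0.727

k = ln 2 / 17.1 = 0.04053 hr⁻¹
f_n = 1 − e^(−nkτ) = 1 − e^(−2 × 0.04053 × 16.0) = 1 − e^(−1.297) = 1 − 0.2733 ≈ 0.727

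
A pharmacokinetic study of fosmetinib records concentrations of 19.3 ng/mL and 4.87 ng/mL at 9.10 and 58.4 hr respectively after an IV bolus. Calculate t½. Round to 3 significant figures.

k = ln(C₁/C₂) / (t₂ − t₁) = ln(19.3/4.87) / (58.4 − 9.10)
  = 1.377 / 49.30 = 0.02793 hr⁻¹
t½ = ln 2 / k = ln 2 / 0.02793 ≈ 24.8 hours

24.8 hours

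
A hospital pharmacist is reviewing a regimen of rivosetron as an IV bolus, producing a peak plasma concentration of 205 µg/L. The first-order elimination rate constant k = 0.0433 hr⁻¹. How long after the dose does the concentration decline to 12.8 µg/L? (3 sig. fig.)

C(t) = C₀ e^(−kt)  ⇒  t = ln(C₀/C) / k
t = ln(205/12.8) / 0.04330 = 2.774 / 0.04330 ≈ 64.1 hours

64.1 hours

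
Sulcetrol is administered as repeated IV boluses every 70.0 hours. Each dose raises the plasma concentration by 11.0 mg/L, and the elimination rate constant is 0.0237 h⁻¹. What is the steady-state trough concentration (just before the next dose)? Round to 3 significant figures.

2.59 mg/L

Fraction remaining after one interval: e^(−kτ) = e^(−0.02370 × 70.0) = 0.1903
R = 1 / (1 − 0.1903) = 1.235
Css,max = 11.0 × 1.235 = 13.59 mg/L
Css,min = Css,max × e^(−kτ) = 13.59 × 0.1903 ≈ 2.59 mg/L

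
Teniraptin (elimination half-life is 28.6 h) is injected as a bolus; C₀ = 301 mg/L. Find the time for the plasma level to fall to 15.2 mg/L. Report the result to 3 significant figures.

123 hours

k = ln 2 / 28.6 = 0.02424 h⁻¹
C(t) = C₀ e^(−kt)  ⇒  t = ln(C₀/C) / k
t = ln(301/15.2) / 0.02424 = 2.986 / 0.02424 ≈ 123 hours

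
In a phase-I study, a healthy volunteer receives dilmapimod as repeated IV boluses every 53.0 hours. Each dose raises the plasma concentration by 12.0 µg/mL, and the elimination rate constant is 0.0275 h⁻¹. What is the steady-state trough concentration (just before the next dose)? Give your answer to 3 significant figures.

3.64 µg/mL

Fraction remaining after one interval: e^(−kτ) = e^(−0.02750 × 53.0) = 0.2328
R = 1 / (1 − 0.2328) = 1.303
Css,max = 12.0 × 1.303 = 15.64 µg/mL
Css,min = Css,max × e^(−kτ) = 15.64 × 0.2328 ≈ 3.64 µg/mL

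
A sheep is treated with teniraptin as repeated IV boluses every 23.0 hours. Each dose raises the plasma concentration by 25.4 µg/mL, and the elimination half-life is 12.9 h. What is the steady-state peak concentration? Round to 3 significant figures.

35.8 µg/mL

k = ln 2 / 12.9 = 0.05373 h⁻¹
Fraction remaining after one interval: e^(−kτ) = e^(−0.05373 × 23.0) = 0.2906
R = 1 / (1 − 0.2906) = 1.410
Css,max = 25.4 × 1.410 ≈ 35.8 µg/mL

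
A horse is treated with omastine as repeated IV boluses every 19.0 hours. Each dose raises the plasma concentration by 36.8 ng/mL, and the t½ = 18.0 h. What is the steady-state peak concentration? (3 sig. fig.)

k = ln 2 / 18.0 = 0.03851 h⁻¹
Fraction remaining after one interval: e^(−kτ) = e^(−0.03851 × 19.0) = 0.4811
R = 1 / (1 − 0.4811) = 1.927
Css,max = 36.8 × 1.927 ≈ 70.9 ng/mL

70.9 ng/mL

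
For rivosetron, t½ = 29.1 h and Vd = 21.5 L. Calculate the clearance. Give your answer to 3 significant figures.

k = ln 2 / t½ = ln 2 / 29.1 = 0.02382 h⁻¹
CL = k · V = 0.02382 × 21.5 ≈ 0.512 L/h

0.512 L/h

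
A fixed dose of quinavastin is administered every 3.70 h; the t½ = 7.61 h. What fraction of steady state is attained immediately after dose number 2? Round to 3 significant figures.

k = ln 2 / 7.61 = 0.09108 h⁻¹
f_n = 1 − e^(−nkτ) = 1 − e^(−2 × 0.09108 × 3.70) = 1 − e^(−0.6740) = 1 − 0.5097 ≈ 0.490

0.490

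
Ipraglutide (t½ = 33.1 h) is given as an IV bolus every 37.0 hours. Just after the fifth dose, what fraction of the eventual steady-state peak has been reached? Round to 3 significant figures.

k = ln 2 / 33.1 = 0.02094 h⁻¹
f_n = 1 − e^(−nkτ) = 1 − e^(−5 × 0.02094 × 37.0) = 1 − e^(−3.874) = 1 − 0.02077 ≈ 0.979

0.979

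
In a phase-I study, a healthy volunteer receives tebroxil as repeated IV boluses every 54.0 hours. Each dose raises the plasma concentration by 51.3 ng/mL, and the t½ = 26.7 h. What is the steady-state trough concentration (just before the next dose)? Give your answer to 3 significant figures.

16.7 ng/mL

k = ln 2 / 26.7 = 0.02596 h⁻¹
Fraction remaining after one interval: e^(−kτ) = e^(−0.02596 × 54.0) = 0.2461
R = 1 / (1 − 0.2461) = 1.326
Css,max = 51.3 × 1.326 = 68.05 ng/mL
Css,min = Css,max × e^(−kτ) = 68.05 × 0.2461 ≈ 16.7 ng/mL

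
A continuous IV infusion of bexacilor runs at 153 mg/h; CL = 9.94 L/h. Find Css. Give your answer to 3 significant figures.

15.4 µg/mL

Css = infusion rate / CL = 153 / 9.94 ≈ 15.4 µg/mL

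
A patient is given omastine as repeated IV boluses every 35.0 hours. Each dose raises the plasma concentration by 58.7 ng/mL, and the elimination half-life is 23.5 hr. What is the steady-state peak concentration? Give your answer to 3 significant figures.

91.2 ng/mL

k = ln 2 / 23.5 = 0.02950 hr⁻¹
Fraction remaining after one interval: e^(−kτ) = e^(−0.02950 × 35.0) = 0.3562
R = 1 / (1 − 0.3562) = 1.553
Css,max = 58.7 × 1.553 ≈ 91.2 ng/mL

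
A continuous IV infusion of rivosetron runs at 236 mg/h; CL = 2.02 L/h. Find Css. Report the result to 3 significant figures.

Css = infusion rate / CL = 236 / 2.02 ≈ 117 mg/L

117 mg/L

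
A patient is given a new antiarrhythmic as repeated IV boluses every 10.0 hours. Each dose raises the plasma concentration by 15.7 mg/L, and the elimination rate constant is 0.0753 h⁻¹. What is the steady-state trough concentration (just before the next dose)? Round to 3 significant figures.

14.0 mg/L

Fraction remaining after one interval: e^(−kτ) = e^(−0.07530 × 10.0) = 0.4710
R = 1 / (1 − 0.4710) = 1.890
Css,max = 15.7 × 1.890 = 29.68 mg/L
Css,min = Css,max × e^(−kτ) = 29.68 × 0.4710 ≈ 14.0 mg/L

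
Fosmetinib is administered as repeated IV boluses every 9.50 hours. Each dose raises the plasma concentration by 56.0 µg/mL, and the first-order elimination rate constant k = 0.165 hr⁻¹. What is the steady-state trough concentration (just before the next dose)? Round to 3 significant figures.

Fraction remaining after one interval: e^(−kτ) = e^(−0.1650 × 9.50) = 0.2086
R = 1 / (1 − 0.2086) = 1.264
Css,max = 56.0 × 1.264 = 70.76 µg/mL
Css,min = Css,max × e^(−kτ) = 70.76 × 0.2086 ≈ 14.8 µg/mL

14.8 µg/mL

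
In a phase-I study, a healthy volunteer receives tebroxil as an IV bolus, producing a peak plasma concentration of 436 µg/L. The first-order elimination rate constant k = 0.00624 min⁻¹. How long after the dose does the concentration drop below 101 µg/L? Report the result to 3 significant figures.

C(t) = C₀ e^(−kt)  ⇒  t = ln(C₀/C) / k
t = ln(436/101) / 0.006240 = 1.463 / 0.006240 ≈ 234 minutes

234 minutes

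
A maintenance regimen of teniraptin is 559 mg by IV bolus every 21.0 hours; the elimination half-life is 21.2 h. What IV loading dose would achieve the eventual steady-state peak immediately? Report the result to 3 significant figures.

k = ln 2 / 21.2 = 0.03270 h⁻¹
Accumulation ratio R = 1 / (1 − e^(−kτ)) = 1 / (1 − e^(−0.03270×21.0)) = 1 / (1 − 0.5033) = 2.013
Loading dose = maintenance dose × R = 559 × 2.013 ≈ 1130 mg

1130 mg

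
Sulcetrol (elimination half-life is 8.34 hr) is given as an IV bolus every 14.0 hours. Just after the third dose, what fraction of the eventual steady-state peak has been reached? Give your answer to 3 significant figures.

0.970

k = ln 2 / 8.34 = 0.08311 hr⁻¹
f_n = 1 − e^(−nkτ) = 1 − e^(−3 × 0.08311 × 14.0) = 1 − e^(−3.491) = 1 − 0.03048 ≈ 0.970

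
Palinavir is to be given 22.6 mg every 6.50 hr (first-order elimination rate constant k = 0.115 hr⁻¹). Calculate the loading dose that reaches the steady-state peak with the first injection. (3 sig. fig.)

42.9 mg

Accumulation ratio R = 1 / (1 − e^(−kτ)) = 1 / (1 − e^(−0.1150×6.50)) = 1 / (1 − 0.4735) = 1.900
Loading dose = maintenance dose × R = 22.6 × 1.900 ≈ 42.9 mg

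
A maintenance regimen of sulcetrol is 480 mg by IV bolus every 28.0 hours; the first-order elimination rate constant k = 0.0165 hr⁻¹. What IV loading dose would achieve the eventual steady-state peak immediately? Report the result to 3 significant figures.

1300 mg

Accumulation ratio R = 1 / (1 − e^(−kτ)) = 1 / (1 − e^(−0.01650×28.0)) = 1 / (1 − 0.6300) = 2.703
Loading dose = maintenance dose × R = 480 × 2.703 ≈ 1300 mg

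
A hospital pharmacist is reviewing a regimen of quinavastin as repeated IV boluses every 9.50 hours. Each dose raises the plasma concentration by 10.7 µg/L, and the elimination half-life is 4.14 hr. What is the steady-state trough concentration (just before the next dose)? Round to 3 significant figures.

k = ln 2 / 4.14 = 0.1674 hr⁻¹
Fraction remaining after one interval: e^(−kτ) = e^(−0.1674 × 9.50) = 0.2038
R = 1 / (1 − 0.2038) = 1.256
Css,max = 10.7 × 1.256 = 13.44 µg/L
Css,min = Css,max × e^(−kτ) = 13.44 × 0.2038 ≈ 2.74 µg/L

2.74 µg/L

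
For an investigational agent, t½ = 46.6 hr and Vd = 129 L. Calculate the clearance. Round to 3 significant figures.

k = ln 2 / t½ = ln 2 / 46.6 = 0.01487 hr⁻¹
CL = k · V = 0.01487 × 129 ≈ 1.92 L/hr

1.92 L/hr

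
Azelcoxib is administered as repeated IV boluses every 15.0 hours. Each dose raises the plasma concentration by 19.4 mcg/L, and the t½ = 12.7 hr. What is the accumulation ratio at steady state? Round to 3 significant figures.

1.79

k = ln 2 / 12.7 = 0.05458 hr⁻¹
Fraction remaining after one interval: e^(−kτ) = e^(−0.05458 × 15.0) = 0.4410
R = 1 / (1 − 0.4410) = 1 / 0.5590 ≈ 1.79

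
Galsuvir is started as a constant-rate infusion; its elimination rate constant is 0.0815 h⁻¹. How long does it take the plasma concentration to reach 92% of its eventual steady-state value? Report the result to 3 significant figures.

f = 1 − e^(−kt)  ⇒  t = −ln(1 − f) / k
t = −ln(1 − 0.92) / 0.08150 = 2.526 / 0.08150 ≈ 31.0 hours

31.0 hours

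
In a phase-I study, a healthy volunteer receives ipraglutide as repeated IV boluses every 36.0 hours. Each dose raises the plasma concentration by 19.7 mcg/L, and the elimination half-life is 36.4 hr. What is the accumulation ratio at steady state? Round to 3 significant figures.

k = ln 2 / 36.4 = 0.01904 hr⁻¹
Fraction remaining after one interval: e^(−kτ) = e^(−0.01904 × 36.0) = 0.5038
R = 1 / (1 − 0.5038) = 1 / 0.4962 ≈ 2.02

2.02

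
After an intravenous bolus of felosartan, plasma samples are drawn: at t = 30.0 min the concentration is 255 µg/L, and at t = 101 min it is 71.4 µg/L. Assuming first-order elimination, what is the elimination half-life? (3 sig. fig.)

38.7 minutes

k = ln(C₁/C₂) / (t₂ − t₁) = ln(255/71.4) / (101 − 30.0)
  = 1.273 / 71.00 = 0.01793 min⁻¹
t½ = ln 2 / k = ln 2 / 0.01793 ≈ 38.7 minutes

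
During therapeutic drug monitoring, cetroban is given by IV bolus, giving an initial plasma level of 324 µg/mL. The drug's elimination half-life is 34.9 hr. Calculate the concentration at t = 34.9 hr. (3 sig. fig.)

k = ln 2 / 34.9 = 0.01986 hr⁻¹
34.9 hr is 1.000 half-lives, so C = 324 × (1/2)^1.000 = 324 × 0.5000 ≈ 162 µg/mL

162 µg/mL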